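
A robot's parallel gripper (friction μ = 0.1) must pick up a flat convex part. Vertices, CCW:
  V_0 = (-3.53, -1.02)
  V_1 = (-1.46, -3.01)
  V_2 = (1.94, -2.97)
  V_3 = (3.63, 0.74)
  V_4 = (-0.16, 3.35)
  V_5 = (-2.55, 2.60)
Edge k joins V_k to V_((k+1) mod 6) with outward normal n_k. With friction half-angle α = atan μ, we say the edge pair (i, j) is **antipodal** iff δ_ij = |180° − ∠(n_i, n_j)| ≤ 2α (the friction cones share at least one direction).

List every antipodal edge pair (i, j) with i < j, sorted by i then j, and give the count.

α = atan 0.1 = 5.71°;  2α = 11.42°
n_0 = (-0.6930, -0.7209)
n_1 = (+0.0118, -0.9999)
n_2 = (+0.9100, -0.4145)
n_3 = (+0.5672, +0.8236)
n_4 = (-0.2994, +0.9541)
n_5 = (-0.9653, +0.2613)
  (0,1): δ = 135.45°  ·
  (0,2): δ = 70.62°  ·
  (0,3): δ = 9.32°  ✓
  (0,4): δ = 61.29°  ·
  (0,5): δ = 118.72°  ·
  (1,2): δ = 115.16°  ·
  (1,3): δ = 35.23°  ·
  (1,4): δ = 16.75°  ·
  (1,5): δ = 74.18°  ·
  (2,3): δ = 100.06°  ·
  (2,4): δ = 48.09°  ·
  (2,5): δ = 9.34°  ✓
  (3,4): δ = 128.02°  ·
  (3,5): δ = 70.59°  ·
  (4,5): δ = 122.57°  ·
antipodal pairs: 2

count = 2; pairs: (0,3), (2,5)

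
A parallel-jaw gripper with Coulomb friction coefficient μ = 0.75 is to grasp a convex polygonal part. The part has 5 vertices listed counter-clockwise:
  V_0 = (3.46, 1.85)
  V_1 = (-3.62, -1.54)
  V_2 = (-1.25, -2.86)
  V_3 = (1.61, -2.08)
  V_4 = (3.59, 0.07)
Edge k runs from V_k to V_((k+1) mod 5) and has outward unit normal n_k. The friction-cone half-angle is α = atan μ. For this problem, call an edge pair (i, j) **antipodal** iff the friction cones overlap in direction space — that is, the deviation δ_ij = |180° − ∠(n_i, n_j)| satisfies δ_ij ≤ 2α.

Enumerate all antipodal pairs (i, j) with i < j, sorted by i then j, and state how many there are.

α = atan 0.75 = 36.87°;  2α = 73.74°
n_0 = (-0.4319, +0.9019)
n_1 = (-0.4866, -0.8736)
n_2 = (+0.2631, -0.9648)
n_3 = (+0.7356, -0.6774)
n_4 = (+0.9973, +0.0728)
  (0,1): δ = 54.70°  ✓
  (0,2): δ = 10.33°  ✓
  (0,3): δ = 21.77°  ✓
  (0,4): δ = 68.59°  ✓
  (1,2): δ = 135.63°  ·
  (1,3): δ = 103.53°  ·
  (1,4): δ = 56.71°  ✓
  (2,3): δ = 147.90°  ·
  (2,4): δ = 101.08°  ·
  (3,4): δ = 133.18°  ·
antipodal pairs: 5

count = 5; pairs: (0,1), (0,2), (0,3), (0,4), (1,4)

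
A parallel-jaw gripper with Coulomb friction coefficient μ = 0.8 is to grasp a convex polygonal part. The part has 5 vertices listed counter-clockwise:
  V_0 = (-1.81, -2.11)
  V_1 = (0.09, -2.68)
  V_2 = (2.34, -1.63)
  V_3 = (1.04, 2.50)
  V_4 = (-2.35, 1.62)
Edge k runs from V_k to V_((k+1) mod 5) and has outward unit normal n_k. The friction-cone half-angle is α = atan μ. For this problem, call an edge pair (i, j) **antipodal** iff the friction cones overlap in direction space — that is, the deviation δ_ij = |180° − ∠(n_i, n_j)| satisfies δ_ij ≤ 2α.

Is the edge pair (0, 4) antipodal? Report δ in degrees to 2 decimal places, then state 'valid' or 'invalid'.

δ = 114.94°, invalid

α = atan 0.8 = 38.66°;  2α = 77.32°
edge 0: e_0 = (+1.90, -0.57);  n_0 = (-0.2873, -0.9578)
edge 4: e_4 = (+0.54, -3.73);  n_4 = (-0.9897, -0.1433)
∠(n_0, n_4) = 65.06°
δ = |180° − 65.06°| = 114.94°
114.94° > 2α = 77.32°  →  invalid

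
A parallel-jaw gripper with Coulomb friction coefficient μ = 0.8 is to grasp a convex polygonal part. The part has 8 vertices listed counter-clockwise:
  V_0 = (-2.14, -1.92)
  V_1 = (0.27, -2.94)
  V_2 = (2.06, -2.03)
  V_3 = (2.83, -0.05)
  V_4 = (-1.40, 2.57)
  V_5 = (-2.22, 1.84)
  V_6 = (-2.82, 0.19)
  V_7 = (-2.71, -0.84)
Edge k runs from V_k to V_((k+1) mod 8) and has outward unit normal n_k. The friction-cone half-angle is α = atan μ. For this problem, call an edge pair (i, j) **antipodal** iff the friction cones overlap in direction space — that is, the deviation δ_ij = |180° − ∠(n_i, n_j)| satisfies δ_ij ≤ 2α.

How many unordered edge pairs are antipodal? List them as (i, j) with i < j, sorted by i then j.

count = 12; pairs: (0,3), (0,4), (1,3), (1,4), (1,5), (1,6), (2,4), (2,5), (2,6), (2,7), (3,6), (3,7)

α = atan 0.8 = 38.66°;  2α = 77.32°
n_0 = (-0.3898, -0.9209)
n_1 = (+0.4532, -0.8914)
n_2 = (+0.9320, -0.3624)
n_3 = (+0.5266, +0.8501)
n_4 = (-0.6649, +0.7469)
n_5 = (-0.9398, +0.3417)
n_6 = (-0.9943, -0.1062)
n_7 = (-0.8844, -0.4668)
  (0,1): δ = 130.11°  ·
  (0,2): δ = 88.31°  ·
  (0,3): δ = 8.83°  ✓
  (0,4): δ = 64.62°  ✓
  (0,5): δ = 92.96°  ·
  (0,6): δ = 119.04°  ·
  (0,7): δ = 140.76°  ·
  (1,2): δ = 138.20°  ·
  (1,3): δ = 58.72°  ✓
  (1,4): δ = 14.73°  ✓
  (1,5): δ = 43.07°  ✓
  (1,6): δ = 69.15°  ✓
  (1,7): δ = 90.88°  ·
  (2,3): δ = 100.52°  ·
  (2,4): δ = 27.07°  ✓
  (2,5): δ = 1.27°  ✓
  (2,6): δ = 27.35°  ✓
  (2,7): δ = 49.07°  ✓
  (3,4): δ = 106.55°  ·
  (3,5): δ = 78.21°  ·
  (3,6): δ = 52.13°  ✓
  (3,7): δ = 30.40°  ✓
  (4,5): δ = 151.66°  ·
  (4,6): δ = 125.58°  ·
  (4,7): δ = 103.85°  ·
  (5,6): δ = 153.92°  ·
  (5,7): δ = 132.19°  ·
  (6,7): δ = 158.27°  ·
antipodal pairs: 12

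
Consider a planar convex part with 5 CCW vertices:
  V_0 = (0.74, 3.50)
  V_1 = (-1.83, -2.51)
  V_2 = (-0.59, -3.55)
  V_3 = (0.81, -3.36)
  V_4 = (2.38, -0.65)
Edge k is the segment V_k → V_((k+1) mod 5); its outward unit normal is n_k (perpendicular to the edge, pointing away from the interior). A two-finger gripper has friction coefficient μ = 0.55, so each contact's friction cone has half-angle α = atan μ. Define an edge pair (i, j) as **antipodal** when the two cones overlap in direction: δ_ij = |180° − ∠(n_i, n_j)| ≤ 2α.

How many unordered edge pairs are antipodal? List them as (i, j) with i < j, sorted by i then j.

count = 3; pairs: (0,3), (0,4), (1,4)

α = atan 0.55 = 28.81°;  2α = 57.62°
n_0 = (-0.9195, +0.3932)
n_1 = (-0.6426, -0.7662)
n_2 = (+0.1345, -0.9909)
n_3 = (+0.8653, -0.5013)
n_4 = (+0.9300, +0.3675)
  (0,1): δ = 106.83°  ·
  (0,2): δ = 59.12°  ·
  (0,3): δ = 6.93°  ✓
  (0,4): δ = 44.72°  ✓
  (1,2): δ = 132.28°  ·
  (1,3): δ = 80.10°  ·
  (1,4): δ = 28.45°  ✓
  (2,3): δ = 127.81°  ·
  (2,4): δ = 76.17°  ·
  (3,4): δ = 128.35°  ·
antipodal pairs: 3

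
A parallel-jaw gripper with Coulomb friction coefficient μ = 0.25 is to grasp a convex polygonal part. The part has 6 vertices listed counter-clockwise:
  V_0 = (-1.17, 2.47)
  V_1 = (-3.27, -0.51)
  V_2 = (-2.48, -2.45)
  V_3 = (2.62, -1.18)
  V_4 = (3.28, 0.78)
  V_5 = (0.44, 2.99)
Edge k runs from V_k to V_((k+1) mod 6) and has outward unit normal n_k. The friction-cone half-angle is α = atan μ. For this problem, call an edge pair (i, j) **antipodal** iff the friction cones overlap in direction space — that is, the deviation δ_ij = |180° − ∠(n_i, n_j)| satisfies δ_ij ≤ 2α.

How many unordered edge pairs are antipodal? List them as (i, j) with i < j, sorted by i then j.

count = 2; pairs: (0,3), (2,5)

α = atan 0.25 = 14.04°;  2α = 28.07°
n_0 = (-0.8174, +0.5760)
n_1 = (-0.9262, -0.3771)
n_2 = (+0.2416, -0.9704)
n_3 = (+0.9477, -0.3191)
n_4 = (+0.6141, +0.7892)
n_5 = (-0.3073, +0.9516)
  (0,1): δ = 122.67°  ·
  (0,2): δ = 40.84°  ·
  (0,3): δ = 16.56°  ✓
  (0,4): δ = 87.28°  ·
  (0,5): δ = 143.07°  ·
  (1,2): δ = 98.17°  ·
  (1,3): δ = 40.77°  ·
  (1,4): δ = 29.95°  ·
  (1,5): δ = 85.74°  ·
  (2,3): δ = 122.59°  ·
  (2,4): δ = 51.87°  ·
  (2,5): δ = 3.92°  ✓
  (3,4): δ = 109.28°  ·
  (3,5): δ = 53.49°  ·
  (4,5): δ = 124.21°  ·
antipodal pairs: 2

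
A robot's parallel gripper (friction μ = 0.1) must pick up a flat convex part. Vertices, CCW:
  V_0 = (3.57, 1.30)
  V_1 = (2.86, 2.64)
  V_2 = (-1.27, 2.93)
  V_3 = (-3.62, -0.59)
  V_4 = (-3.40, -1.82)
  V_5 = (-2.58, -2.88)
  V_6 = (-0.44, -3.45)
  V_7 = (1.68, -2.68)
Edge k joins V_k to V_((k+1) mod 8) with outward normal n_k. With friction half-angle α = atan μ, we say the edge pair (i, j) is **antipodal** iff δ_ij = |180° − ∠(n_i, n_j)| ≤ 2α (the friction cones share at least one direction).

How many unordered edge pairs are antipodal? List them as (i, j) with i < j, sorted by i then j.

count = 3; pairs: (0,4), (1,5), (2,7)

α = atan 0.1 = 5.71°;  2α = 11.42°
n_0 = (+0.8836, +0.4682)
n_1 = (+0.0700, +0.9975)
n_2 = (-0.8317, +0.5552)
n_3 = (-0.9844, -0.1761)
n_4 = (-0.7910, -0.6119)
n_5 = (-0.2574, -0.9663)
n_6 = (+0.3414, -0.9399)
n_7 = (+0.9033, -0.4290)
  (0,1): δ = 121.93°  ·
  (0,2): δ = 61.64°  ·
  (0,3): δ = 17.78°  ·
  (0,4): δ = 9.81°  ✓
  (0,5): δ = 47.17°  ·
  (0,6): δ = 82.04°  ·
  (0,7): δ = 126.68°  ·
  (1,2): δ = 119.71°  ·
  (1,3): δ = 75.84°  ·
  (1,4): δ = 48.26°  ·
  (1,5): δ = 10.90°  ✓
  (1,6): δ = 23.98°  ·
  (1,7): δ = 68.61°  ·
  (2,3): δ = 136.13°  ·
  (2,4): δ = 108.55°  ·
  (2,5): δ = 71.19°  ·
  (2,6): δ = 36.31°  ·
  (2,7): δ = 8.33°  ✓
  (3,4): δ = 152.42°  ·
  (3,5): δ = 115.06°  ·
  (3,6): δ = 80.18°  ·
  (3,7): δ = 35.54°  ·
  (4,5): δ = 142.64°  ·
  (4,6): δ = 107.76°  ·
  (4,7): δ = 63.13°  ·
  (5,6): δ = 145.12°  ·
  (5,7): δ = 100.49°  ·
  (6,7): δ = 135.36°  ·
antipodal pairs: 3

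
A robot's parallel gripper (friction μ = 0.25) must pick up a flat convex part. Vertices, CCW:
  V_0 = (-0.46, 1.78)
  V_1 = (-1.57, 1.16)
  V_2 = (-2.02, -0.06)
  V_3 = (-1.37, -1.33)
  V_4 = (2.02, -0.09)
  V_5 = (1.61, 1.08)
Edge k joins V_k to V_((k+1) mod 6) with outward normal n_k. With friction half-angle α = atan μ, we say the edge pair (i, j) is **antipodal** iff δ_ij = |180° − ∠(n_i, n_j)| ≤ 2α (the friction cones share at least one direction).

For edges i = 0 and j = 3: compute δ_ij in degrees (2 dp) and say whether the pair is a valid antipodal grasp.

δ = 9.09°, valid

α = atan 0.25 = 14.04°;  2α = 28.07°
edge 0: e_0 = (-1.11, -0.62);  n_0 = (-0.4876, +0.8730)
edge 3: e_3 = (+3.39, +1.24);  n_3 = (+0.3435, -0.9391)
∠(n_0, n_3) = 170.91°
δ = |180° − 170.91°| = 9.09°
9.09° ≤ 2α = 28.07°  →  valid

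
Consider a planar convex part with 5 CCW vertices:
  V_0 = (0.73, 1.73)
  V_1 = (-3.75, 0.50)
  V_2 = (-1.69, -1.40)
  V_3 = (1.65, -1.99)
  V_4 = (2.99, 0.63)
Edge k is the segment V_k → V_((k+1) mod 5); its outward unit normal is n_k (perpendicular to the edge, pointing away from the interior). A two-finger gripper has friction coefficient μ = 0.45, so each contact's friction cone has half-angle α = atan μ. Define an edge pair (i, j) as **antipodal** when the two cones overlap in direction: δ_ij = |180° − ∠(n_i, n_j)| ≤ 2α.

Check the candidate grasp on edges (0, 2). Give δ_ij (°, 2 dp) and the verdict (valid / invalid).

α = atan 0.45 = 24.23°;  2α = 48.46°
edge 0: e_0 = (-4.48, -1.23);  n_0 = (-0.2648, +0.9643)
edge 2: e_2 = (+3.34, -0.59);  n_2 = (-0.1740, -0.9848)
∠(n_0, n_2) = 154.63°
δ = |180° − 154.63°| = 25.37°
25.37° ≤ 2α = 48.46°  →  valid

δ = 25.37°, valid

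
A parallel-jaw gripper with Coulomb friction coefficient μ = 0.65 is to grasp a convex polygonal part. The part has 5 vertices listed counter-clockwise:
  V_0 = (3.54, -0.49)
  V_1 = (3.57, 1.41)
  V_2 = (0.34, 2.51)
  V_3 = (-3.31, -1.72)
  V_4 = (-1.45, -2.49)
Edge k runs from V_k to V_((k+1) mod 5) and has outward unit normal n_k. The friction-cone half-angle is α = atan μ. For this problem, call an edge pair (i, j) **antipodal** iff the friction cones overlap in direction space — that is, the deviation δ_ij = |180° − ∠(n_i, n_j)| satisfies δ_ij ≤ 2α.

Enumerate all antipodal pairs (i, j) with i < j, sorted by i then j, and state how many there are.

α = atan 0.65 = 33.02°;  2α = 66.05°
n_0 = (+0.9999, -0.0158)
n_1 = (+0.3224, +0.9466)
n_2 = (-0.7571, +0.6533)
n_3 = (-0.3825, -0.9240)
n_4 = (+0.3720, -0.9282)
  (0,1): δ = 107.90°  ·
  (0,2): δ = 39.89°  ✓
  (0,3): δ = 68.42°  ·
  (0,4): δ = 112.75°  ·
  (1,2): δ = 111.98°  ·
  (1,3): δ = 3.68°  ✓
  (1,4): δ = 40.65°  ✓
  (2,3): δ = 71.70°  ·
  (2,4): δ = 27.37°  ✓
  (3,4): δ = 135.67°  ·
antipodal pairs: 4

count = 4; pairs: (0,2), (1,3), (1,4), (2,4)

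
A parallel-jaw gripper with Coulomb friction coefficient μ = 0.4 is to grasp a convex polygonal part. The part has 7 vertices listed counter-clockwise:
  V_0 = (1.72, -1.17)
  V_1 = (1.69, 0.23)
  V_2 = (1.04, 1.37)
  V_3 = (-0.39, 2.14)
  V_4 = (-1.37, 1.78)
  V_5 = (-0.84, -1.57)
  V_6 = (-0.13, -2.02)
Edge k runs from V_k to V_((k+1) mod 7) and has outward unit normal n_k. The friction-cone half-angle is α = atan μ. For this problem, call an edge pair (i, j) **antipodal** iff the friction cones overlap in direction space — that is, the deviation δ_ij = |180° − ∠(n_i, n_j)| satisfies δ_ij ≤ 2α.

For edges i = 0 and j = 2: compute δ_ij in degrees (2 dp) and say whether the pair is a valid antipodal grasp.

δ = 119.53°, invalid

α = atan 0.4 = 21.80°;  2α = 43.60°
edge 0: e_0 = (-0.03, +1.40);  n_0 = (+0.9998, +0.0214)
edge 2: e_2 = (-1.43, +0.77);  n_2 = (+0.4741, +0.8805)
∠(n_0, n_2) = 60.47°
δ = |180° − 60.47°| = 119.53°
119.53° > 2α = 43.60°  →  invalid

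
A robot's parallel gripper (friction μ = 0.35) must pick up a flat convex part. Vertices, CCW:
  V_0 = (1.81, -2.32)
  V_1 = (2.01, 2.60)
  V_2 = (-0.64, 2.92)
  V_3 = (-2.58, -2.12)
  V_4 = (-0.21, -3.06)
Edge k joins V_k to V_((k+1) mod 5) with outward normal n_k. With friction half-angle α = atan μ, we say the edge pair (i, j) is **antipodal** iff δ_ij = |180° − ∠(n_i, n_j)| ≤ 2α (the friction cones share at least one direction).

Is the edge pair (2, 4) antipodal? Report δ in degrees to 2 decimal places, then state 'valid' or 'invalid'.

α = atan 0.35 = 19.29°;  2α = 38.58°
edge 2: e_2 = (-1.94, -5.04);  n_2 = (-0.9333, +0.3592)
edge 4: e_4 = (+2.02, +0.74);  n_4 = (+0.3440, -0.9390)
∠(n_2, n_4) = 131.17°
δ = |180° − 131.17°| = 48.83°
48.83° > 2α = 38.58°  →  invalid

δ = 48.83°, invalid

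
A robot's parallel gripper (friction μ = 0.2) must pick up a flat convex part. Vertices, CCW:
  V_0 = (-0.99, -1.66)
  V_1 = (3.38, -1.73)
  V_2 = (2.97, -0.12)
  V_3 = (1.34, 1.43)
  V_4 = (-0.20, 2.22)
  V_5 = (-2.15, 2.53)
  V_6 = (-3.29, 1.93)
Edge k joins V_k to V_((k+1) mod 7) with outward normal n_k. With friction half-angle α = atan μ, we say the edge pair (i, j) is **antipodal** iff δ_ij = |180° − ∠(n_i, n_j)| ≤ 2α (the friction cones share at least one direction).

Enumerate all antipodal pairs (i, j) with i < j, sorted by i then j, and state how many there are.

α = atan 0.2 = 11.31°;  2α = 22.62°
n_0 = (-0.0160, -0.9999)
n_1 = (+0.9691, +0.2468)
n_2 = (+0.6891, +0.7247)
n_3 = (+0.4564, +0.8898)
n_4 = (+0.1570, +0.9876)
n_5 = (-0.4657, +0.8849)
n_6 = (-0.8420, -0.5395)
  (0,1): δ = 74.80°  ·
  (0,2): δ = 42.64°  ·
  (0,3): δ = 26.24°  ·
  (0,4): δ = 8.12°  ✓
  (0,5): δ = 28.68°  ·
  (0,6): δ = 123.56°  ·
  (1,2): δ = 147.85°  ·
  (1,3): δ = 131.44°  ·
  (1,4): δ = 113.32°  ·
  (1,5): δ = 76.53°  ·
  (1,6): δ = 18.36°  ✓
  (2,3): δ = 163.60°  ·
  (2,4): δ = 145.47°  ·
  (2,5): δ = 108.68°  ·
  (2,6): δ = 13.79°  ✓
  (3,4): δ = 161.88°  ·
  (3,5): δ = 125.08°  ·
  (3,6): δ = 30.20°  ·
  (4,5): δ = 143.21°  ·
  (4,6): δ = 48.32°  ·
  (5,6): δ = 85.11°  ·
antipodal pairs: 3

count = 3; pairs: (0,4), (1,6), (2,6)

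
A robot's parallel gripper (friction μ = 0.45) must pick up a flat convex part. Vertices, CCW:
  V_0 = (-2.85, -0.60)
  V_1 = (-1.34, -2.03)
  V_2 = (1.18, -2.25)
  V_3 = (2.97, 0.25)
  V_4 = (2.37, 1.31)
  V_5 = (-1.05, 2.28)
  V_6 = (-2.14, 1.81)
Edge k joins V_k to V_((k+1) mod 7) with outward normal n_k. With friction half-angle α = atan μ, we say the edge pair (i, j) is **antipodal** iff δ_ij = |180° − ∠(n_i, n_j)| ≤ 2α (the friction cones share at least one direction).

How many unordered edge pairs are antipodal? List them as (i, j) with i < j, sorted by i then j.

α = atan 0.45 = 24.23°;  2α = 48.46°
n_0 = (-0.6876, -0.7261)
n_1 = (-0.0870, -0.9962)
n_2 = (+0.8131, -0.5822)
n_3 = (+0.8703, +0.4926)
n_4 = (+0.2729, +0.9621)
n_5 = (-0.3960, +0.9183)
n_6 = (-0.9592, +0.2826)
  (0,1): δ = 141.55°  ·
  (0,2): δ = 82.16°  ·
  (0,3): δ = 17.05°  ✓
  (0,4): δ = 27.61°  ✓
  (0,5): δ = 66.77°  ·
  (0,6): δ = 117.03°  ·
  (1,2): δ = 120.61°  ·
  (1,3): δ = 55.50°  ·
  (1,4): δ = 10.85°  ✓
  (1,5): δ = 28.31°  ✓
  (1,6): δ = 78.57°  ·
  (2,3): δ = 114.89°  ·
  (2,4): δ = 70.23°  ·
  (2,5): δ = 31.07°  ✓
  (2,6): δ = 19.19°  ✓
  (3,4): δ = 135.35°  ·
  (3,5): δ = 96.19°  ·
  (3,6): δ = 45.93°  ✓
  (4,5): δ = 140.84°  ·
  (4,6): δ = 90.58°  ·
  (5,6): δ = 129.74°  ·
antipodal pairs: 7

count = 7; pairs: (0,3), (0,4), (1,4), (1,5), (2,5), (2,6), (3,6)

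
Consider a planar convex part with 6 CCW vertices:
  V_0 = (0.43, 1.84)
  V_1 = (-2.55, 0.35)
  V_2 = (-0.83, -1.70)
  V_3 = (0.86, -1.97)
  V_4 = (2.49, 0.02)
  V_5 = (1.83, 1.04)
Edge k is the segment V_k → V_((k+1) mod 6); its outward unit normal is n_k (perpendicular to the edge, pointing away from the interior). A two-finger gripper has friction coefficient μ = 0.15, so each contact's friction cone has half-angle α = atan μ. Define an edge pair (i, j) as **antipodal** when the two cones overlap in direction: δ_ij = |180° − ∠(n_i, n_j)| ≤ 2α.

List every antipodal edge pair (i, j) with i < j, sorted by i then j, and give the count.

count = 1; pairs: (1,4)

α = atan 0.15 = 8.53°;  2α = 17.06°
n_0 = (-0.4472, +0.8944)
n_1 = (-0.7661, -0.6428)
n_2 = (-0.1578, -0.9875)
n_3 = (+0.7736, -0.6337)
n_4 = (+0.8396, +0.5433)
n_5 = (+0.4961, +0.8682)
  (0,1): δ = 76.57°  ·
  (0,2): δ = 35.64°  ·
  (0,3): δ = 24.11°  ·
  (0,4): δ = 96.34°  ·
  (0,5): δ = 123.69°  ·
  (1,2): δ = 139.07°  ·
  (1,3): δ = 79.32°  ·
  (1,4): δ = 7.09°  ✓
  (1,5): δ = 20.26°  ·
  (2,3): δ = 120.24°  ·
  (2,4): δ = 48.02°  ·
  (2,5): δ = 20.67°  ·
  (3,4): δ = 107.77°  ·
  (3,5): δ = 80.42°  ·
  (4,5): δ = 152.65°  ·
antipodal pairs: 1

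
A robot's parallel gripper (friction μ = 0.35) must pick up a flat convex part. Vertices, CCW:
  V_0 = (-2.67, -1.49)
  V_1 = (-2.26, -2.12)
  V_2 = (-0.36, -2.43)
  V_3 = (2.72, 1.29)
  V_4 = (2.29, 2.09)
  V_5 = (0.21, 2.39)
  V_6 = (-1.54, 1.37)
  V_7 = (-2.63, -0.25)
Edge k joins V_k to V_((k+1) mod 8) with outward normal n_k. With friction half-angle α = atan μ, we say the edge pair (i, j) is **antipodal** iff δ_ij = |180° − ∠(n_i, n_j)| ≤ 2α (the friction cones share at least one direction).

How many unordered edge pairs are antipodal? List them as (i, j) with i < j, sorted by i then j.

α = atan 0.35 = 19.29°;  2α = 38.58°
n_0 = (-0.8381, -0.5455)
n_1 = (-0.1610, -0.9869)
n_2 = (+0.7703, -0.6377)
n_3 = (+0.8808, +0.4734)
n_4 = (+0.1428, +0.9898)
n_5 = (-0.5036, +0.8640)
n_6 = (-0.8297, +0.5582)
n_7 = (-0.9995, +0.0322)
  (0,1): δ = 132.32°  ·
  (0,2): δ = 72.68°  ·
  (0,3): δ = 4.80°  ✓
  (0,4): δ = 48.74°  ·
  (0,5): δ = 87.18°  ·
  (0,6): δ = 113.01°  ·
  (0,7): δ = 145.10°  ·
  (1,2): δ = 120.36°  ·
  (1,3): δ = 52.48°  ·
  (1,4): δ = 1.06°  ✓
  (1,5): δ = 39.50°  ·
  (1,6): δ = 65.33°  ·
  (1,7): δ = 97.42°  ·
  (2,3): δ = 112.12°  ·
  (2,4): δ = 58.58°  ·
  (2,5): δ = 20.14°  ✓
  (2,6): δ = 5.69°  ✓
  (2,7): δ = 37.78°  ✓
  (3,4): δ = 126.47°  ·
  (3,5): δ = 88.02°  ·
  (3,6): δ = 62.19°  ·
  (3,7): δ = 30.11°  ✓
  (4,5): δ = 141.56°  ·
  (4,6): δ = 115.73°  ·
  (4,7): δ = 83.64°  ·
  (5,6): δ = 154.17°  ·
  (5,7): δ = 122.08°  ·
  (6,7): δ = 147.91°  ·
antipodal pairs: 6

count = 6; pairs: (0,3), (1,4), (2,5), (2,6), (2,7), (3,7)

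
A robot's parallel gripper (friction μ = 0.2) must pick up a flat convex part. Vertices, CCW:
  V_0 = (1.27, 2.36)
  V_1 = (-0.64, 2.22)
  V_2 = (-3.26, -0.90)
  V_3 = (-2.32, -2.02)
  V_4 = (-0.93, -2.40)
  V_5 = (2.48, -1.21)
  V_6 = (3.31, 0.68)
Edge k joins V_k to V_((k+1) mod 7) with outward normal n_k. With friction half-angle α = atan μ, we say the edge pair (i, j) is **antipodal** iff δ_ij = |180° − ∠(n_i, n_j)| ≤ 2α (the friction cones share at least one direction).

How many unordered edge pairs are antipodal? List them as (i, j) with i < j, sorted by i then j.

count = 4; pairs: (0,3), (0,4), (1,5), (2,6)

α = atan 0.2 = 11.31°;  2α = 22.62°
n_0 = (-0.0731, +0.9973)
n_1 = (-0.7658, +0.6431)
n_2 = (-0.7660, -0.6429)
n_3 = (-0.2637, -0.9646)
n_4 = (+0.3295, -0.9442)
n_5 = (+0.9156, -0.4021)
n_6 = (+0.6357, +0.7719)
  (0,1): δ = 134.21°  ·
  (0,2): δ = 54.19°  ·
  (0,3): δ = 19.48°  ✓
  (0,4): δ = 15.05°  ✓
  (0,5): δ = 62.10°  ·
  (0,6): δ = 136.34°  ·
  (1,2): δ = 99.97°  ·
  (1,3): δ = 65.27°  ·
  (1,4): δ = 30.74°  ·
  (1,5): δ = 16.31°  ✓
  (1,6): δ = 90.55°  ·
  (2,3): δ = 145.30°  ·
  (2,4): δ = 110.77°  ·
  (2,5): δ = 63.72°  ·
  (2,6): δ = 10.52°  ✓
  (3,4): δ = 145.47°  ·
  (3,5): δ = 98.42°  ·
  (3,6): δ = 24.18°  ·
  (4,5): δ = 132.95°  ·
  (4,6): δ = 58.71°  ·
  (5,6): δ = 105.76°  ·
antipodal pairs: 4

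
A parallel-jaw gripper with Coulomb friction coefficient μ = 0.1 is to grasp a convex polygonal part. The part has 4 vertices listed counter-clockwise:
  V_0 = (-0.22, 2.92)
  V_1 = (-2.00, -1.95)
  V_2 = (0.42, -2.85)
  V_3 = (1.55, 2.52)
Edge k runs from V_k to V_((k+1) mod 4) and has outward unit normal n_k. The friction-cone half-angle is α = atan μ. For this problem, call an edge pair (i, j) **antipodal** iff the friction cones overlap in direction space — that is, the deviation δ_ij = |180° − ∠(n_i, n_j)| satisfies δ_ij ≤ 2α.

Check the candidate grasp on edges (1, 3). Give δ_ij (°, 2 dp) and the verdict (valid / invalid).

δ = 7.67°, valid

α = atan 0.1 = 5.71°;  2α = 11.42°
edge 1: e_1 = (+2.42, -0.90);  n_1 = (-0.3486, -0.9373)
edge 3: e_3 = (-1.77, +0.40);  n_3 = (+0.2204, +0.9754)
∠(n_1, n_3) = 172.33°
δ = |180° − 172.33°| = 7.67°
7.67° ≤ 2α = 11.42°  →  valid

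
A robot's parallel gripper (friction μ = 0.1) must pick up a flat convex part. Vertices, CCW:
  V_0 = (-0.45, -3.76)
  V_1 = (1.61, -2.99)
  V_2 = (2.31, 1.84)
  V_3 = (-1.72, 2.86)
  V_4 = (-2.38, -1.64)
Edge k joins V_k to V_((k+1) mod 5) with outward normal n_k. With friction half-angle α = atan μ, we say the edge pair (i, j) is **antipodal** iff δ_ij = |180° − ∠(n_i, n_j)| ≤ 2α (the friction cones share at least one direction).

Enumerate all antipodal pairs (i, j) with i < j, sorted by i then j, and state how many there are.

α = atan 0.1 = 5.71°;  2α = 11.42°
n_0 = (+0.3501, -0.9367)
n_1 = (+0.9897, -0.1434)
n_2 = (+0.2454, +0.9694)
n_3 = (-0.9894, +0.1451)
n_4 = (-0.7395, -0.6732)
  (0,1): δ = 118.74°  ·
  (0,2): δ = 34.70°  ·
  (0,3): δ = 61.16°  ·
  (0,4): δ = 111.82°  ·
  (1,2): δ = 95.96°  ·
  (1,3): δ = 0.10°  ✓
  (1,4): δ = 50.56°  ·
  (2,3): δ = 84.14°  ·
  (2,4): δ = 33.48°  ·
  (3,4): δ = 129.34°  ·
antipodal pairs: 1

count = 1; pairs: (1,3)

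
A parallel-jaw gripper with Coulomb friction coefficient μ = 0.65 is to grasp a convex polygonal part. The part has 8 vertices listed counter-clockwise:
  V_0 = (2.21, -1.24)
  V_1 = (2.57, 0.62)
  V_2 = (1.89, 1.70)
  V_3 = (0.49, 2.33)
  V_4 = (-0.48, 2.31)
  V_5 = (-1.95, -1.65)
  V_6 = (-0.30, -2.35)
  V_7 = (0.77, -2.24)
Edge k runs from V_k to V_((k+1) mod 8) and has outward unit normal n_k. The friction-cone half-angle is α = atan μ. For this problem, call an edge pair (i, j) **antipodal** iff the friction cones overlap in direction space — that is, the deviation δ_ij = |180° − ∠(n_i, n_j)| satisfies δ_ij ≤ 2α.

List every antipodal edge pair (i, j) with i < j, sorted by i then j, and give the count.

count = 12; pairs: (0,4), (1,4), (1,5), (1,6), (2,5), (2,6), (2,7), (3,5), (3,6), (3,7), (4,6), (4,7)

α = atan 0.65 = 33.02°;  2α = 66.05°
n_0 = (+0.9818, -0.1900)
n_1 = (+0.8462, +0.5328)
n_2 = (+0.4104, +0.9119)
n_3 = (-0.0206, +0.9998)
n_4 = (-0.9375, +0.3480)
n_5 = (-0.3905, -0.9206)
n_6 = (+0.1023, -0.9948)
n_7 = (+0.5704, -0.8214)
  (0,1): δ = 136.85°  ·
  (0,2): δ = 103.27°  ·
  (0,3): δ = 77.86°  ·
  (0,4): δ = 9.41°  ✓
  (0,5): δ = 77.97°  ·
  (0,6): δ = 106.82°  ·
  (0,7): δ = 135.73°  ·
  (1,2): δ = 146.42°  ·
  (1,3): δ = 121.01°  ·
  (1,4): δ = 52.56°  ✓
  (1,5): δ = 34.82°  ✓
  (1,6): δ = 63.67°  ✓
  (1,7): δ = 92.58°  ·
  (2,3): δ = 154.59°  ·
  (2,4): δ = 86.14°  ·
  (2,5): δ = 1.24°  ✓
  (2,6): δ = 30.10°  ✓
  (2,7): δ = 59.01°  ✓
  (3,4): δ = 111.55°  ·
  (3,5): δ = 24.17°  ✓
  (3,6): δ = 4.69°  ✓
  (3,7): δ = 33.60°  ✓
  (4,5): δ = 92.62°  ·
  (4,6): δ = 63.76°  ✓
  (4,7): δ = 34.86°  ✓
  (5,6): δ = 151.14°  ·
  (5,7): δ = 122.23°  ·
  (6,7): δ = 151.09°  ·
antipodal pairs: 12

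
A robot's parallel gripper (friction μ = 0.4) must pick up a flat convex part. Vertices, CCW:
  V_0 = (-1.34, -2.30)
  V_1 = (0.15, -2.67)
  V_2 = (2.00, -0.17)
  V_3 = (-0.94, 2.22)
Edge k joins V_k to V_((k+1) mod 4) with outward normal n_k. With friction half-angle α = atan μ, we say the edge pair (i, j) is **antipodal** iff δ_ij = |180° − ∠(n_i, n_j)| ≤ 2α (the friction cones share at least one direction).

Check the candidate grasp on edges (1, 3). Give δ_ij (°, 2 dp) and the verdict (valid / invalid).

δ = 31.44°, valid

α = atan 0.4 = 21.80°;  2α = 43.60°
edge 1: e_1 = (+1.85, +2.50);  n_1 = (+0.8038, -0.5948)
edge 3: e_3 = (-0.40, -4.52);  n_3 = (-0.9961, +0.0882)
∠(n_1, n_3) = 148.56°
δ = |180° − 148.56°| = 31.44°
31.44° ≤ 2α = 43.60°  →  valid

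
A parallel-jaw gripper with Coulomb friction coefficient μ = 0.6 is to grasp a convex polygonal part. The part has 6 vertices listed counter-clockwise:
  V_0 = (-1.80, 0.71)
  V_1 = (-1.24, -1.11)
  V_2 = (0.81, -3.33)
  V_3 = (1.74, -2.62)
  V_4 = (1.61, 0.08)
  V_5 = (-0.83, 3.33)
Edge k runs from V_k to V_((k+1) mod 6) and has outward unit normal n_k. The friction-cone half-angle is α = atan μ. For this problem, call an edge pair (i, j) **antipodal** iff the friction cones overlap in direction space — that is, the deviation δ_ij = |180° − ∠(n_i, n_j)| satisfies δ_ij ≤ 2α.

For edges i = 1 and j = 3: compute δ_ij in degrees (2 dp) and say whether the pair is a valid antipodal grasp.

δ = 39.96°, valid

α = atan 0.6 = 30.96°;  2α = 61.93°
edge 1: e_1 = (+2.05, -2.22);  n_1 = (-0.7347, -0.6784)
edge 3: e_3 = (-0.13, +2.70);  n_3 = (+0.9988, +0.0481)
∠(n_1, n_3) = 140.04°
δ = |180° − 140.04°| = 39.96°
39.96° ≤ 2α = 61.93°  →  valid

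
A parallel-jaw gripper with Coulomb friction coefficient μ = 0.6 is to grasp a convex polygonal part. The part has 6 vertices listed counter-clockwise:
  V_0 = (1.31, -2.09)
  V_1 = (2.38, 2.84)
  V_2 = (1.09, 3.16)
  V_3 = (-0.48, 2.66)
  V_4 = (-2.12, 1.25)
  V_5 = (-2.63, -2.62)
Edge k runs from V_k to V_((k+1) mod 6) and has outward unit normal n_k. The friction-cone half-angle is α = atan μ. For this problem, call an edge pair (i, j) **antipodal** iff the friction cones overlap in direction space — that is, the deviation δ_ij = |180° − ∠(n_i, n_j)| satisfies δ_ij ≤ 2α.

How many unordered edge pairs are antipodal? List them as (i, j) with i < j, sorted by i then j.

count = 6; pairs: (0,2), (0,3), (0,4), (1,5), (2,5), (3,5)

α = atan 0.6 = 30.96°;  2α = 61.93°
n_0 = (+0.9772, -0.2121)
n_1 = (+0.2408, +0.9706)
n_2 = (-0.3035, +0.9528)
n_3 = (-0.6519, +0.7583)
n_4 = (-0.9914, +0.1307)
n_5 = (+0.1333, -0.9911)
  (0,1): δ = 91.69°  ·
  (0,2): δ = 60.09°  ✓
  (0,3): δ = 37.07°  ✓
  (0,4): δ = 4.74°  ✓
  (0,5): δ = 109.91°  ·
  (1,2): δ = 148.40°  ·
  (1,3): δ = 125.38°  ·
  (1,4): δ = 83.58°  ·
  (1,5): δ = 21.59°  ✓
  (2,3): δ = 156.98°  ·
  (2,4): δ = 115.17°  ·
  (2,5): δ = 10.00°  ✓
  (3,4): δ = 138.19°  ·
  (3,5): δ = 33.03°  ✓
  (4,5): δ = 74.83°  ·
antipodal pairs: 6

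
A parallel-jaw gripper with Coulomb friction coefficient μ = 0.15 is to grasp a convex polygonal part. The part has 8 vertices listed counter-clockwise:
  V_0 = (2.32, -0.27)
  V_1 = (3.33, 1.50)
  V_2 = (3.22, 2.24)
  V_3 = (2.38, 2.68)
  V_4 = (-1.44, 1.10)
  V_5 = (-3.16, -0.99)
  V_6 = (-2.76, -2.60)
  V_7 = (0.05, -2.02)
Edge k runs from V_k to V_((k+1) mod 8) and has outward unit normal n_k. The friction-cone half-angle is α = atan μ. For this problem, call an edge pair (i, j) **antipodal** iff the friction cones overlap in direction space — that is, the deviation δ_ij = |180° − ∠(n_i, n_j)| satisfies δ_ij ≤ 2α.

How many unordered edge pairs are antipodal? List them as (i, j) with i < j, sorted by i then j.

count = 5; pairs: (0,4), (1,5), (3,6), (3,7), (4,7)

α = atan 0.15 = 8.53°;  2α = 17.06°
n_0 = (+0.8685, -0.4956)
n_1 = (+0.9891, +0.1470)
n_2 = (+0.4640, +0.8858)
n_3 = (-0.3822, +0.9241)
n_4 = (-0.7721, +0.6354)
n_5 = (-0.9705, -0.2411)
n_6 = (+0.2021, -0.9794)
n_7 = (+0.6106, -0.7920)
  (0,1): δ = 141.83°  ·
  (0,2): δ = 87.94°  ·
  (0,3): δ = 37.82°  ·
  (0,4): δ = 9.74°  ✓
  (0,5): δ = 43.66°  ·
  (0,6): δ = 131.37°  ·
  (0,7): δ = 157.34°  ·
  (1,2): δ = 126.10°  ·
  (1,3): δ = 75.98°  ·
  (1,4): δ = 47.91°  ·
  (1,5): δ = 5.50°  ✓
  (1,6): δ = 93.21°  ·
  (1,7): δ = 119.17°  ·
  (2,3): δ = 129.88°  ·
  (2,4): δ = 101.81°  ·
  (2,5): δ = 48.40°  ·
  (2,6): δ = 39.31°  ·
  (2,7): δ = 65.28°  ·
  (3,4): δ = 151.92°  ·
  (3,5): δ = 98.52°  ·
  (3,6): δ = 10.81°  ✓
  (3,7): δ = 15.16°  ✓
  (4,5): δ = 126.59°  ·
  (4,6): δ = 38.88°  ·
  (4,7): δ = 12.92°  ✓
  (5,6): δ = 92.29°  ·
  (5,7): δ = 66.32°  ·
  (6,7): δ = 154.03°  ·
antipodal pairs: 5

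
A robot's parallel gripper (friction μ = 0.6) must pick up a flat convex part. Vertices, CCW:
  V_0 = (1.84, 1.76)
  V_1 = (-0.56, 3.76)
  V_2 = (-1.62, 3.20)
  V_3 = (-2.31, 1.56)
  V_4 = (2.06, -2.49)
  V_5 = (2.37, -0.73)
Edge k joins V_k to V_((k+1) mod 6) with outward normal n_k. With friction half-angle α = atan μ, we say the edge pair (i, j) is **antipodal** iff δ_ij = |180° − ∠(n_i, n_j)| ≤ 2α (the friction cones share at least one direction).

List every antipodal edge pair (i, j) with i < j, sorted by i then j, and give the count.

count = 6; pairs: (0,3), (1,4), (2,4), (2,5), (3,4), (3,5)

α = atan 0.6 = 30.96°;  2α = 61.93°
n_0 = (+0.6402, +0.7682)
n_1 = (-0.4671, +0.8842)
n_2 = (-0.9217, +0.3878)
n_3 = (-0.6797, -0.7335)
n_4 = (+0.9848, -0.1735)
n_5 = (+0.9781, +0.2082)
  (0,1): δ = 112.35°  ·
  (0,2): δ = 73.01°  ·
  (0,3): δ = 3.02°  ✓
  (0,4): δ = 119.82°  ·
  (0,5): δ = 141.82°  ·
  (1,2): δ = 140.67°  ·
  (1,3): δ = 70.67°  ·
  (1,4): δ = 52.16°  ✓
  (1,5): δ = 74.17°  ·
  (2,3): δ = 110.01°  ·
  (2,4): δ = 12.83°  ✓
  (2,5): δ = 34.83°  ✓
  (3,4): δ = 57.17°  ✓
  (3,5): δ = 35.16°  ✓
  (4,5): δ = 157.99°  ·
antipodal pairs: 6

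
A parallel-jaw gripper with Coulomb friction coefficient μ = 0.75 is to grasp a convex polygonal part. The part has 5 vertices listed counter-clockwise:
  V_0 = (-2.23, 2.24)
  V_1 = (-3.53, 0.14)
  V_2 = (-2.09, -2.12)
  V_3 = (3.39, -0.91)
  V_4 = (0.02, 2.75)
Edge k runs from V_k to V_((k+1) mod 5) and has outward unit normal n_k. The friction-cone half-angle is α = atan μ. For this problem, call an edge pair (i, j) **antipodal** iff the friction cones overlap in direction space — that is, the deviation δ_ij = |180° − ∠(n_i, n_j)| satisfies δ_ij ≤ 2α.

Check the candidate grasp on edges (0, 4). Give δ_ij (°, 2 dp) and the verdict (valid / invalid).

α = atan 0.75 = 36.87°;  2α = 73.74°
edge 0: e_0 = (-1.30, -2.10);  n_0 = (-0.8503, +0.5264)
edge 4: e_4 = (-2.25, -0.51);  n_4 = (-0.2211, +0.9753)
∠(n_0, n_4) = 45.47°
δ = |180° − 45.47°| = 134.53°
134.53° > 2α = 73.74°  →  invalid

δ = 134.53°, invalid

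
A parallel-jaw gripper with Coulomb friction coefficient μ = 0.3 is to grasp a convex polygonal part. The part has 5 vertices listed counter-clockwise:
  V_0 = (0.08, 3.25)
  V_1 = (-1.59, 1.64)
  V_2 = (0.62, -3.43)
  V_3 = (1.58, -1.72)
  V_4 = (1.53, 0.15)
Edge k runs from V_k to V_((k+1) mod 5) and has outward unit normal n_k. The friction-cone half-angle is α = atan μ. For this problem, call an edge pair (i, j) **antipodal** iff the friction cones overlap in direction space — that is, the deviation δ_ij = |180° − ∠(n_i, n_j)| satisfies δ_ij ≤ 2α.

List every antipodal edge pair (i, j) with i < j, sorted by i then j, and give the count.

α = atan 0.3 = 16.70°;  2α = 33.40°
n_0 = (-0.6941, +0.7199)
n_1 = (-0.9167, -0.3996)
n_2 = (+0.8720, -0.4895)
n_3 = (+0.9996, +0.0267)
n_4 = (+0.9058, +0.4237)
  (0,1): δ = 110.40°  ·
  (0,2): δ = 16.74°  ✓
  (0,3): δ = 47.58°  ·
  (0,4): δ = 71.12°  ·
  (1,2): δ = 52.86°  ·
  (1,3): δ = 22.02°  ✓
  (1,4): δ = 1.52°  ✓
  (2,3): δ = 149.16°  ·
  (2,4): δ = 125.62°  ·
  (3,4): δ = 156.46°  ·
antipodal pairs: 3

count = 3; pairs: (0,2), (1,3), (1,4)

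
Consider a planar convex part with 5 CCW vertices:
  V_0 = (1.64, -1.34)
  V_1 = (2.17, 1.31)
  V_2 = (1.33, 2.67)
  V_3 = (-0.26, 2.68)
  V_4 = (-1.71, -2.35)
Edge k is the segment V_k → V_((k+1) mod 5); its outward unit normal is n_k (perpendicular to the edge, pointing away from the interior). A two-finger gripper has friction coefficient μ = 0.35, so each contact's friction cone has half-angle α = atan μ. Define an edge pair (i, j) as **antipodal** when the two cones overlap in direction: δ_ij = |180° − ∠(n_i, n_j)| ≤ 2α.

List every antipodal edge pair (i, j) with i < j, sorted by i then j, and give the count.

count = 2; pairs: (0,3), (2,4)

α = atan 0.35 = 19.29°;  2α = 38.58°
n_0 = (+0.9806, -0.1961)
n_1 = (+0.8508, +0.5255)
n_2 = (+0.0063, +1.0000)
n_3 = (-0.9609, +0.2770)
n_4 = (+0.2887, -0.9574)
  (0,1): δ = 136.99°  ·
  (0,2): δ = 79.05°  ·
  (0,3): δ = 4.77°  ✓
  (0,4): δ = 118.09°  ·
  (1,2): δ = 122.06°  ·
  (1,3): δ = 47.78°  ·
  (1,4): δ = 75.08°  ·
  (2,3): δ = 105.72°  ·
  (2,4): δ = 17.14°  ✓
  (3,4): δ = 57.14°  ·
antipodal pairs: 2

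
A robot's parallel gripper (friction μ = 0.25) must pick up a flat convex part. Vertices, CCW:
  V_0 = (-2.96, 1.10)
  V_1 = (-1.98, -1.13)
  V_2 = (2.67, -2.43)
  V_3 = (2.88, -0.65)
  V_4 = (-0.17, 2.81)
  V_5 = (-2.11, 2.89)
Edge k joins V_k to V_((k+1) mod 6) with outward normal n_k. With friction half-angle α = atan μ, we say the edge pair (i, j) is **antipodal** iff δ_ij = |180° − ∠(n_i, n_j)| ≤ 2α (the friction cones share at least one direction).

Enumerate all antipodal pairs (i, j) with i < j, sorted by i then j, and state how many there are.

α = atan 0.25 = 14.04°;  2α = 28.07°
n_0 = (-0.9155, -0.4023)
n_1 = (-0.2692, -0.9631)
n_2 = (+0.9931, -0.1172)
n_3 = (+0.7502, +0.6613)
n_4 = (+0.0412, +0.9992)
n_5 = (-0.9033, +0.4290)
  (0,1): δ = 129.34°  ·
  (0,2): δ = 30.45°  ·
  (0,3): δ = 17.67°  ✓
  (0,4): δ = 63.91°  ·
  (0,5): δ = 130.88°  ·
  (1,2): δ = 81.11°  ·
  (1,3): δ = 32.98°  ·
  (1,4): δ = 13.26°  ✓
  (1,5): δ = 80.22°  ·
  (2,3): δ = 131.88°  ·
  (2,4): δ = 85.63°  ·
  (2,5): δ = 18.67°  ✓
  (3,4): δ = 133.76°  ·
  (3,5): δ = 66.80°  ·
  (4,5): δ = 113.04°  ·
antipodal pairs: 3

count = 3; pairs: (0,3), (1,4), (2,5)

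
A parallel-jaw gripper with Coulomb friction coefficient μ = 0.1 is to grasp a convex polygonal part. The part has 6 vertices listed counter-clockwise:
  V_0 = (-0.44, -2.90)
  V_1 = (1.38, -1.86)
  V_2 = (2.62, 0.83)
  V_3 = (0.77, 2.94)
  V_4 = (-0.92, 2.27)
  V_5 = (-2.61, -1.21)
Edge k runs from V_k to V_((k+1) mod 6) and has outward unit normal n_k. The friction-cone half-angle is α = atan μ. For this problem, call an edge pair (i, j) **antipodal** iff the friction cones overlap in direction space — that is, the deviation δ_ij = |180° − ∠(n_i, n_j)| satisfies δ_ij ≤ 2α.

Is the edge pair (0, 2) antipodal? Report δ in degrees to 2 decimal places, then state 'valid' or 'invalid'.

α = atan 0.1 = 5.71°;  2α = 11.42°
edge 0: e_0 = (+1.82, +1.04);  n_0 = (+0.4961, -0.8682)
edge 2: e_2 = (-1.85, +2.11);  n_2 = (+0.7519, +0.6593)
∠(n_0, n_2) = 101.50°
δ = |180° − 101.50°| = 78.50°
78.50° > 2α = 11.42°  →  invalid

δ = 78.50°, invalid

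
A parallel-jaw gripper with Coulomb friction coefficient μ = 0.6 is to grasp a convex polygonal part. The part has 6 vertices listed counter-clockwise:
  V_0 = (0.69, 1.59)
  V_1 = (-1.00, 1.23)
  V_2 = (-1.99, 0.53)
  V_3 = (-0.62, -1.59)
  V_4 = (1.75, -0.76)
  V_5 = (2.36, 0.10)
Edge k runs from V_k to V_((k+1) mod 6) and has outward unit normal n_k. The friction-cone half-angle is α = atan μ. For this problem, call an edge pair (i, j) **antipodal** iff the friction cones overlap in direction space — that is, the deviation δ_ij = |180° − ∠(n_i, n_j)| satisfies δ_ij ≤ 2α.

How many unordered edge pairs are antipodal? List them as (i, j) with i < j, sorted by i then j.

count = 6; pairs: (0,3), (0,4), (1,3), (1,4), (2,5), (3,5)

α = atan 0.6 = 30.96°;  2α = 61.93°
n_0 = (-0.2083, +0.9781)
n_1 = (-0.5773, +0.8165)
n_2 = (-0.8399, -0.5428)
n_3 = (+0.3305, -0.9438)
n_4 = (+0.8157, -0.5785)
n_5 = (+0.6657, +0.7462)
  (0,1): δ = 156.76°  ·
  (0,2): δ = 69.15°  ·
  (0,3): δ = 7.28°  ✓
  (0,4): δ = 42.63°  ✓
  (0,5): δ = 126.23°  ·
  (1,2): δ = 92.39°  ·
  (1,3): δ = 15.96°  ✓
  (1,4): δ = 19.39°  ✓
  (1,5): δ = 103.00°  ·
  (2,3): δ = 103.57°  ·
  (2,4): δ = 68.22°  ·
  (2,5): δ = 15.39°  ✓
  (3,4): δ = 144.65°  ·
  (3,5): δ = 61.04°  ✓
  (4,5): δ = 96.39°  ·
antipodal pairs: 6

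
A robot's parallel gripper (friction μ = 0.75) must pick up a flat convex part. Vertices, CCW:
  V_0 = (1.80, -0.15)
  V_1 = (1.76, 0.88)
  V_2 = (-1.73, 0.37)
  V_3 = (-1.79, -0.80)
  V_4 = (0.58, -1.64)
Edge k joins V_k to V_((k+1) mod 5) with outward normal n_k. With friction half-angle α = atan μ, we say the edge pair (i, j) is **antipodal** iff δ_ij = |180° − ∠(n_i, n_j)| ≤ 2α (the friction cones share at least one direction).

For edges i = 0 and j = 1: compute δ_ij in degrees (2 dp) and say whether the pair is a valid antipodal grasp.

α = atan 0.75 = 36.87°;  2α = 73.74°
edge 0: e_0 = (-0.04, +1.03);  n_0 = (+0.9992, +0.0388)
edge 1: e_1 = (-3.49, -0.51);  n_1 = (-0.1446, +0.9895)
∠(n_0, n_1) = 96.09°
δ = |180° − 96.09°| = 83.91°
83.91° > 2α = 73.74°  →  invalid

δ = 83.91°, invalid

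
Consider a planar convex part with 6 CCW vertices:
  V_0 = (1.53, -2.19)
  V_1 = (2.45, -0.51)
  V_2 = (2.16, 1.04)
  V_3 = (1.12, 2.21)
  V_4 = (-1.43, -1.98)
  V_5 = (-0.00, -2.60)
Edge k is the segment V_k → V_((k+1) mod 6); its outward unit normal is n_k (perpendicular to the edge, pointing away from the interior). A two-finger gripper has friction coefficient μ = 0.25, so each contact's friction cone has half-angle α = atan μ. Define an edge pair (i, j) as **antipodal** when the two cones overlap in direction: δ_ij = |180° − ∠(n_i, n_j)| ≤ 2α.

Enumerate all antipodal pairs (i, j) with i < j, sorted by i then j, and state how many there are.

count = 2; pairs: (0,3), (2,4)

α = atan 0.25 = 14.04°;  2α = 28.07°
n_0 = (+0.8771, -0.4803)
n_1 = (+0.9829, +0.1839)
n_2 = (+0.7474, +0.6644)
n_3 = (-0.8542, +0.5199)
n_4 = (-0.3978, -0.9175)
n_5 = (+0.2588, -0.9659)
  (0,1): δ = 140.70°  ·
  (0,2): δ = 109.66°  ·
  (0,3): δ = 2.62°  ✓
  (0,4): δ = 95.27°  ·
  (0,5): δ = 133.71°  ·
  (1,2): δ = 148.96°  ·
  (1,3): δ = 41.92°  ·
  (1,4): δ = 55.96°  ·
  (1,5): δ = 94.40°  ·
  (2,3): δ = 72.96°  ·
  (2,4): δ = 24.93°  ✓
  (2,5): δ = 63.37°  ·
  (3,4): δ = 82.12°  ·
  (3,5): δ = 43.67°  ·
  (4,5): δ = 141.56°  ·
antipodal pairs: 2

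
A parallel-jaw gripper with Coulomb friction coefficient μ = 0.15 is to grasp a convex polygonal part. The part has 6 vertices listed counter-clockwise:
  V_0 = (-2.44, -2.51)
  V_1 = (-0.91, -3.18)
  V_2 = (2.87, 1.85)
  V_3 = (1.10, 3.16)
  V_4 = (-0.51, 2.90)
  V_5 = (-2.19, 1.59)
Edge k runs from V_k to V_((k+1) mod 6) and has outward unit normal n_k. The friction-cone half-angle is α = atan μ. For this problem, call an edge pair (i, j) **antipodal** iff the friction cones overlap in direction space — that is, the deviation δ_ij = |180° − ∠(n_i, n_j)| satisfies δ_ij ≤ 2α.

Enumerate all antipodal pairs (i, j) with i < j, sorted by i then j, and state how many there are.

count = 2; pairs: (0,2), (1,4)

α = atan 0.15 = 8.53°;  2α = 17.06°
n_0 = (-0.4011, -0.9160)
n_1 = (+0.7994, -0.6008)
n_2 = (+0.5949, +0.8038)
n_3 = (-0.1594, +0.9872)
n_4 = (-0.6149, +0.7886)
n_5 = (-0.9981, +0.0609)
  (0,1): δ = 103.28°  ·
  (0,2): δ = 12.86°  ✓
  (0,3): δ = 32.82°  ·
  (0,4): δ = 61.59°  ·
  (0,5): δ = 110.16°  ·
  (1,2): δ = 89.58°  ·
  (1,3): δ = 43.90°  ·
  (1,4): δ = 15.13°  ✓
  (1,5): δ = 33.44°  ·
  (2,3): δ = 134.32°  ·
  (2,4): δ = 105.55°  ·
  (2,5): δ = 56.98°  ·
  (3,4): δ = 151.23°  ·
  (3,5): δ = 102.66°  ·
  (4,5): δ = 131.44°  ·
antipodal pairs: 2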